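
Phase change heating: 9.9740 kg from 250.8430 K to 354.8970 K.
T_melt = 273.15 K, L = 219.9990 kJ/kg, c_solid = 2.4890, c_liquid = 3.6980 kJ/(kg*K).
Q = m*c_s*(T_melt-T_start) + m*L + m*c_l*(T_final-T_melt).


Q1 (sensible, solid) = 9.9740 * 2.4890 * 22.3070 = 553.7777 kJ
Q2 (latent) = 9.9740 * 219.9990 = 2194.2700 kJ
Q3 (sensible, liquid) = 9.9740 * 3.6980 * 81.7470 = 3015.1442 kJ
Q_total = 5763.1919 kJ

5763.1919 kJ


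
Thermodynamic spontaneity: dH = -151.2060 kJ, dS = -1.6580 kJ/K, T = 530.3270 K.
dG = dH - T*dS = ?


T*dS = 530.3270 * -1.6580 = -879.2822 kJ
dG = -151.2060 + 879.2822 = 728.0762 kJ (non-spontaneous)

dG = 728.0762 kJ, non-spontaneous


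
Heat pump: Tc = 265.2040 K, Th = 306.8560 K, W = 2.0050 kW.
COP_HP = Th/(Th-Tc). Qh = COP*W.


COP = 306.8560 / 41.6520 = 7.3671
Qh = 7.3671 * 2.0050 = 14.7711 kW

COP = 7.3671, Qh = 14.7711 kW


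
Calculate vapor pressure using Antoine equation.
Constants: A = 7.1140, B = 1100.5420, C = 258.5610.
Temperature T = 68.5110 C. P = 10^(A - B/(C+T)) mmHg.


C+T = 327.0720
B/(C+T) = 3.3648
log10(P) = 7.1140 - 3.3648 = 3.7492
P = 10^3.7492 = 5612.6636 mmHg

5612.6636 mmHg


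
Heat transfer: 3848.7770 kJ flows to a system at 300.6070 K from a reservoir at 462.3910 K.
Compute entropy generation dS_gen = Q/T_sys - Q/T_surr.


dS_sys = 3848.7770/300.6070 = 12.8034 kJ/K
dS_surr = -3848.7770/462.3910 = -8.3236 kJ/K
dS_gen = 12.8034 - 8.3236 = 4.4797 kJ/K (irreversible)

dS_gen = 4.4797 kJ/K, irreversible


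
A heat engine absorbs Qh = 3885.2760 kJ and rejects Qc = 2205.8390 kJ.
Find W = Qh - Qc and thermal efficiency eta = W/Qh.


W = 3885.2760 - 2205.8390 = 1679.4370 kJ
eta = 1679.4370 / 3885.2760 = 0.4323 = 43.2257%

W = 1679.4370 kJ, eta = 43.2257%


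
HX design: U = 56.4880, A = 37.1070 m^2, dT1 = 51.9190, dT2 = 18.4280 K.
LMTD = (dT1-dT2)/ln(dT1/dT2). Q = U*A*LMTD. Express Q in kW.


LMTD = 32.3330 K
Q = 56.4880 * 37.1070 * 32.3330 = 67773.2893 W = 67.7733 kW

67.7733 kW


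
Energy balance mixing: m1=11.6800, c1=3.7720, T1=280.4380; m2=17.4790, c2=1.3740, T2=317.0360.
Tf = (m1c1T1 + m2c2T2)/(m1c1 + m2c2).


num = 19969.2286
den = 68.0731
Tf = 293.3497 K

293.3497 K


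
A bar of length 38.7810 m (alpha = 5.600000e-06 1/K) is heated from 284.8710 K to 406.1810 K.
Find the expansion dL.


dT = 121.3100 K
dL = 5.600000e-06 * 38.7810 * 121.3100 = 0.026345 m
L_final = 38.807345 m

dL = 0.026345 m


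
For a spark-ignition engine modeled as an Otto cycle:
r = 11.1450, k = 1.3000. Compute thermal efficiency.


r^(k-1) = 2.0612
eta = 1 - 1/2.0612 = 0.5149 = 51.4850%

51.4850%


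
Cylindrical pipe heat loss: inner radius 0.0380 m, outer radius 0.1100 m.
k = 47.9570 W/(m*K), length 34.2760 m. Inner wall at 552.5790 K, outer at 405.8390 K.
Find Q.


dT = 146.7400 K
ln(ro/ri) = 1.0629
Q = 2*pi*47.9570*34.2760*146.7400 / 1.0629 = 1425871.8171 W

1425871.8171 W


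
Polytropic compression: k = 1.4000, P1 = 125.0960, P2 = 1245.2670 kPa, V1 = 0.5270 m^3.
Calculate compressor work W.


(k-1)/k = 0.2857
(P2/P1)^exp = 1.9282
W = 3.5000 * 125.0960 * 0.5270 * (1.9282 - 1) = 214.1686 kJ

214.1686 kJ


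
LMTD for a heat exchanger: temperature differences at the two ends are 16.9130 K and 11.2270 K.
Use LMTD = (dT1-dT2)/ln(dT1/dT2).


dT1/dT2 = 1.5065
ln(dT1/dT2) = 0.4098
LMTD = 5.6860 / 0.4098 = 13.8764 K

13.8764 K


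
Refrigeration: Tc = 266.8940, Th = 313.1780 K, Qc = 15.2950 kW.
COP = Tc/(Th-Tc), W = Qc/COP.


COP = 266.8940 / 46.2840 = 5.7664
W = 15.2950 / 5.7664 = 2.6524 kW

COP = 5.7664, W = 2.6524 kW


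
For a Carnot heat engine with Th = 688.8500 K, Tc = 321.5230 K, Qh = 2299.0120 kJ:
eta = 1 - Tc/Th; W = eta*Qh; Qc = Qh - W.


eta = 1 - 321.5230/688.8500 = 0.5332
W = 0.5332 * 2299.0120 = 1225.9406 kJ
Qc = 2299.0120 - 1225.9406 = 1073.0714 kJ

eta = 53.3247%, W = 1225.9406 kJ, Qc = 1073.0714 kJ


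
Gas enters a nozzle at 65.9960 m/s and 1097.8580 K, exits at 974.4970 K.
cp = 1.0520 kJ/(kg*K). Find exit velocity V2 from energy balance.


dT = 123.3610 K
2*cp*1000*dT = 259551.5440
V1^2 = 4355.4720
V2 = sqrt(263907.0160) = 513.7188 m/s

513.7188 m/s


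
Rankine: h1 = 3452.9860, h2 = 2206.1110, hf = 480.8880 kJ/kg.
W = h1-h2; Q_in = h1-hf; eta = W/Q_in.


W = 1246.8750 kJ/kg
Q_in = 2972.0980 kJ/kg
eta = 0.4195 = 41.9527%

eta = 41.9527%


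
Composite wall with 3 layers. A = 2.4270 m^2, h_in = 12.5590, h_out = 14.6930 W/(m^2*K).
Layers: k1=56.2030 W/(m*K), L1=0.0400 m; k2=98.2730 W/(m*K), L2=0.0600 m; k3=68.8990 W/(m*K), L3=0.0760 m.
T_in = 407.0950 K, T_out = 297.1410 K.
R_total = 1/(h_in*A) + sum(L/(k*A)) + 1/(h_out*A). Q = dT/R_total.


R_conv_in = 1/(12.5590*2.4270) = 0.0328
R_1 = 0.0400/(56.2030*2.4270) = 0.0003
R_2 = 0.0600/(98.2730*2.4270) = 0.0003
R_3 = 0.0760/(68.8990*2.4270) = 0.0005
R_conv_out = 1/(14.6930*2.4270) = 0.0280
R_total = 0.0618 K/W
Q = 109.9540 / 0.0618 = 1777.7626 W

R_total = 0.0618 K/W, Q = 1777.7626 W


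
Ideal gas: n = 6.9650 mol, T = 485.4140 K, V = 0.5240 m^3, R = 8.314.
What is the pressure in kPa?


P = nRT/V = 6.9650 * 8.314 * 485.4140 / 0.5240
= 28108.8734 / 0.5240 = 53642.8881 Pa = 53.6429 kPa

53.6429 kPa


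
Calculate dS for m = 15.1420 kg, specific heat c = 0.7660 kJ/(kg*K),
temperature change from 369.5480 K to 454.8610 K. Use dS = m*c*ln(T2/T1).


T2/T1 = 1.2309
ln(T2/T1) = 0.2077
dS = 15.1420 * 0.7660 * 0.2077 = 2.4092 kJ/K

2.4092 kJ/K


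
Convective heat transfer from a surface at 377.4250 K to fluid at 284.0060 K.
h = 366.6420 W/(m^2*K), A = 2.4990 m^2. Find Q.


dT = 93.4190 K
Q = 366.6420 * 2.4990 * 93.4190 = 85594.0712 W

85594.0712 W


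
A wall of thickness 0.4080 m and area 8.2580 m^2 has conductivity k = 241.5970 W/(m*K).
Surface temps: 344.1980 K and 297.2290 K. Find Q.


dT = 46.9690 K
Q = 241.5970 * 8.2580 * 46.9690 / 0.4080 = 229677.0316 W

229677.0316 W


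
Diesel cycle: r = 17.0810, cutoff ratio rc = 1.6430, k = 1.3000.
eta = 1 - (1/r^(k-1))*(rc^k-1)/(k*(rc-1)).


r^(k-1) = 2.3429
rc^k = 1.9069
eta = 0.5369 = 53.6923%

53.6923%


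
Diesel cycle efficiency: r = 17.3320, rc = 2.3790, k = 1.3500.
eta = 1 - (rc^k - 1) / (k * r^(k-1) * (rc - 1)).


r^(k-1) = 2.7139
rc^k = 3.2221
eta = 0.5602 = 56.0196%

56.0196%


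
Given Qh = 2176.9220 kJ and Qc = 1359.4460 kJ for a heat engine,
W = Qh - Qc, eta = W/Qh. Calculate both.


W = 2176.9220 - 1359.4460 = 817.4760 kJ
eta = 817.4760 / 2176.9220 = 0.3755 = 37.5519%

W = 817.4760 kJ, eta = 37.5519%


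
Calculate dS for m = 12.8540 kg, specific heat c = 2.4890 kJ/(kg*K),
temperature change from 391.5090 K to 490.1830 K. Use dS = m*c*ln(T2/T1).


T2/T1 = 1.2520
ln(T2/T1) = 0.2248
dS = 12.8540 * 2.4890 * 0.2248 = 7.1912 kJ/K

7.1912 kJ/K


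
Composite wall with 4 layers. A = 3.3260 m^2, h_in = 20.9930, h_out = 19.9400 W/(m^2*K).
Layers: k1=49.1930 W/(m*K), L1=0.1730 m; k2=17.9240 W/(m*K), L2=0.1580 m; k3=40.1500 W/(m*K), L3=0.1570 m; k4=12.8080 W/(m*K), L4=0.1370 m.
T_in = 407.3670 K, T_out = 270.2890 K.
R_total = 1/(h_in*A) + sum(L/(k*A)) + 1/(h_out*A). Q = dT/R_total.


R_conv_in = 1/(20.9930*3.3260) = 0.0143
R_1 = 0.1730/(49.1930*3.3260) = 0.0011
R_2 = 0.1580/(17.9240*3.3260) = 0.0027
R_3 = 0.1570/(40.1500*3.3260) = 0.0012
R_4 = 0.1370/(12.8080*3.3260) = 0.0032
R_conv_out = 1/(19.9400*3.3260) = 0.0151
R_total = 0.0375 K/W
Q = 137.0780 / 0.0375 = 3655.4453 W

R_total = 0.0375 K/W, Q = 3655.4453 W


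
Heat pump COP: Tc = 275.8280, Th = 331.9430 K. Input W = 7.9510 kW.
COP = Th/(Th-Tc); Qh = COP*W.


COP = 331.9430 / 56.1150 = 5.9154
Qh = 5.9154 * 7.9510 = 47.0334 kW

COP = 5.9154, Qh = 47.0334 kW


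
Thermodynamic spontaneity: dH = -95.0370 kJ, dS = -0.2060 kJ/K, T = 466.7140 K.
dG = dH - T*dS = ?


T*dS = 466.7140 * -0.2060 = -96.1431 kJ
dG = -95.0370 + 96.1431 = 1.1061 kJ (non-spontaneous)

dG = 1.1061 kJ, non-spontaneous


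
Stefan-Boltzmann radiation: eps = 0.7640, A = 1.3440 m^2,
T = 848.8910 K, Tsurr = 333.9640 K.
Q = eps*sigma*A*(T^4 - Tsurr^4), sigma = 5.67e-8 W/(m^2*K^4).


T^4 = 5.1929e+11
Tsurr^4 = 1.2439e+10
Q = 0.7640 * 5.67e-8 * 1.3440 * 5.0685e+11 = 29508.9240 W

29508.9240 W


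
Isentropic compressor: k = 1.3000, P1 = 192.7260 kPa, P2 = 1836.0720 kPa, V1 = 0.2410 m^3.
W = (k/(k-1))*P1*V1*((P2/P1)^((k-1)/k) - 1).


(k-1)/k = 0.2308
(P2/P1)^exp = 1.6823
W = 4.3333 * 192.7260 * 0.2410 * (1.6823 - 1) = 137.3329 kJ

137.3329 kJ


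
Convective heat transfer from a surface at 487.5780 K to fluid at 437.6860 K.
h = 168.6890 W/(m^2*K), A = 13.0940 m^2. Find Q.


dT = 49.8920 K
Q = 168.6890 * 13.0940 * 49.8920 = 110202.1364 W

110202.1364 W


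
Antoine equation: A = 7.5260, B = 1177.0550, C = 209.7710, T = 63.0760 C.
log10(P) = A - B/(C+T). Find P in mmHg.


C+T = 272.8470
B/(C+T) = 4.3140
log10(P) = 7.5260 - 4.3140 = 3.2120
P = 10^3.2120 = 1629.3917 mmHg

1629.3917 mmHg


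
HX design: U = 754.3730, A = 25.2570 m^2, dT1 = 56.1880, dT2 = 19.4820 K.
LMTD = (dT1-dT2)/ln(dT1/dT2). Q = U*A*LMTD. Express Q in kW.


LMTD = 34.6541 K
Q = 754.3730 * 25.2570 * 34.6541 = 660270.6099 W = 660.2706 kW

660.2706 kW


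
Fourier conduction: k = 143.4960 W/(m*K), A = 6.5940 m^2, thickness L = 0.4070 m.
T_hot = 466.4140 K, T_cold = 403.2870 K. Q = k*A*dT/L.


dT = 63.1270 K
Q = 143.4960 * 6.5940 * 63.1270 / 0.4070 = 146760.6003 W

146760.6003 W


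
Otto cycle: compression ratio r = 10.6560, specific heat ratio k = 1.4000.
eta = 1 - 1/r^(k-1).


r^(k-1) = 2.5765
eta = 1 - 1/2.5765 = 0.6119 = 61.1883%

61.1883%


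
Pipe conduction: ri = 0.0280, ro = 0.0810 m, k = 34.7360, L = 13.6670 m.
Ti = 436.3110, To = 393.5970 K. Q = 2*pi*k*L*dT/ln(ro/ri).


dT = 42.7140 K
ln(ro/ri) = 1.0622
Q = 2*pi*34.7360*13.6670*42.7140 / 1.0622 = 119944.0094 W

119944.0094 W


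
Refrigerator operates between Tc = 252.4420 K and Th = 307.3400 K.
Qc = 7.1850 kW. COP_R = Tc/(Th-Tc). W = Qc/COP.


COP = 252.4420 / 54.8980 = 4.5984
W = 7.1850 / 4.5984 = 1.5625 kW

COP = 4.5984, W = 1.5625 kW


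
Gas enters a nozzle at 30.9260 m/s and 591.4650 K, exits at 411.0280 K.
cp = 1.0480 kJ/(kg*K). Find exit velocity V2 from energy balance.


dT = 180.4370 K
2*cp*1000*dT = 378195.9520
V1^2 = 956.4175
V2 = sqrt(379152.3695) = 615.7535 m/s

615.7535 m/s


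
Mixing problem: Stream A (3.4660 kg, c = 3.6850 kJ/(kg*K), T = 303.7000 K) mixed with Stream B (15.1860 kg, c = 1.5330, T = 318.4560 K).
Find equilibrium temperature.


num = 11292.6198
den = 36.0523
Tf = 313.2284 K

313.2284 K


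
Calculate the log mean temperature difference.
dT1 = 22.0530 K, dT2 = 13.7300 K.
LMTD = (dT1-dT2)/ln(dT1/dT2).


dT1/dT2 = 1.6062
ln(dT1/dT2) = 0.4739
LMTD = 8.3230 / 0.4739 = 17.5641 K

17.5641 K


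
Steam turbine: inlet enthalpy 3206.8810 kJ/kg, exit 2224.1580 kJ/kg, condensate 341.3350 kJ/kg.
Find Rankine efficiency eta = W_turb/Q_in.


W = 982.7230 kJ/kg
Q_in = 2865.5460 kJ/kg
eta = 0.3429 = 34.2944%

eta = 34.2944%


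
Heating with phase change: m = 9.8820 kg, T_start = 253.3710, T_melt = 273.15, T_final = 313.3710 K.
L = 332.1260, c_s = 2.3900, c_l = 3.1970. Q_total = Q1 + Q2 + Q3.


Q1 (sensible, solid) = 9.8820 * 2.3900 * 19.7790 = 467.1400 kJ
Q2 (latent) = 9.8820 * 332.1260 = 3282.0691 kJ
Q3 (sensible, liquid) = 9.8820 * 3.1970 * 40.2210 = 1270.6922 kJ
Q_total = 5019.9013 kJ

5019.9013 kJ


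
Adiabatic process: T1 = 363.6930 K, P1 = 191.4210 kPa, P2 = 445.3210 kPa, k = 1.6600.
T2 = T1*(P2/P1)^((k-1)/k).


(k-1)/k = 0.3976
(P2/P1)^exp = 1.3989
T2 = 363.6930 * 1.3989 = 508.7739 K

508.7739 K


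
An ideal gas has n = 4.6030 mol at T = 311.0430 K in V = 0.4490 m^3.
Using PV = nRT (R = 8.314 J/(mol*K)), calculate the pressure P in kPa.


P = nRT/V = 4.6030 * 8.314 * 311.0430 / 0.4490
= 11903.4109 / 0.4490 = 26510.9375 Pa = 26.5109 kPa

26.5109 kPa


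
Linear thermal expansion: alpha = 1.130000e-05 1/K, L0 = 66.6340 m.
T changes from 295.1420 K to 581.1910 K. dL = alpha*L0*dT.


dT = 286.0490 K
dL = 1.130000e-05 * 66.6340 * 286.0490 = 0.215385 m
L_final = 66.849385 m

dL = 0.215385 m


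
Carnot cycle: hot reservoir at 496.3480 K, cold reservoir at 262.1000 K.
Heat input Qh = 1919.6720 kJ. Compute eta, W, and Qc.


eta = 1 - 262.1000/496.3480 = 0.4719
W = 0.4719 * 1919.6720 = 905.9759 kJ
Qc = 1919.6720 - 905.9759 = 1013.6961 kJ

eta = 47.1943%, W = 905.9759 kJ, Qc = 1013.6961 kJ


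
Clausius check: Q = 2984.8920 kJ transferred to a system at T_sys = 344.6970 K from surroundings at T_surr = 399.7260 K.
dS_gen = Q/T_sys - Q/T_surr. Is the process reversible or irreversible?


dS_sys = 2984.8920/344.6970 = 8.6595 kJ/K
dS_surr = -2984.8920/399.7260 = -7.4673 kJ/K
dS_gen = 8.6595 - 7.4673 = 1.1921 kJ/K (irreversible)

dS_gen = 1.1921 kJ/K, irreversible


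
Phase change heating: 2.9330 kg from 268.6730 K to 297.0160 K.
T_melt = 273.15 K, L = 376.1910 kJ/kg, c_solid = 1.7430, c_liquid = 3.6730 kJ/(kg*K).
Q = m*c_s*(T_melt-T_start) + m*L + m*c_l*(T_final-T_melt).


Q1 (sensible, solid) = 2.9330 * 1.7430 * 4.4770 = 22.8874 kJ
Q2 (latent) = 2.9330 * 376.1910 = 1103.3682 kJ
Q3 (sensible, liquid) = 2.9330 * 3.6730 * 23.8660 = 257.1062 kJ
Q_total = 1383.3619 kJ

1383.3619 kJ


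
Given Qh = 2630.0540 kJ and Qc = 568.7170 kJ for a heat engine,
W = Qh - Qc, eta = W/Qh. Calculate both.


W = 2630.0540 - 568.7170 = 2061.3370 kJ
eta = 2061.3370 / 2630.0540 = 0.7838 = 78.3762%

W = 2061.3370 kJ, eta = 78.3762%


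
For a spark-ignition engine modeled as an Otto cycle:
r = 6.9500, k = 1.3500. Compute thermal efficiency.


r^(k-1) = 1.9710
eta = 1 - 1/1.9710 = 0.4927 = 49.2653%

49.2653%


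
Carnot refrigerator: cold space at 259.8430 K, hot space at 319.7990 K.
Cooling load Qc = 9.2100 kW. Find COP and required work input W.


COP = 259.8430 / 59.9560 = 4.3339
W = 9.2100 / 4.3339 = 2.1251 kW

COP = 4.3339, W = 2.1251 kW


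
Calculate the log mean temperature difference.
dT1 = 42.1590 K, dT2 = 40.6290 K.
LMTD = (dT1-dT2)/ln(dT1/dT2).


dT1/dT2 = 1.0377
ln(dT1/dT2) = 0.0370
LMTD = 1.5300 / 0.0370 = 41.3893 K

41.3893 K


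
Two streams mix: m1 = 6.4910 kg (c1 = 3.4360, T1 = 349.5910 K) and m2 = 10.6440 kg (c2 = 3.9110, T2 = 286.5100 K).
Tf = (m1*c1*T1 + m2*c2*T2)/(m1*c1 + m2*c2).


num = 19723.9889
den = 63.9318
Tf = 308.5163 K

308.5163 K


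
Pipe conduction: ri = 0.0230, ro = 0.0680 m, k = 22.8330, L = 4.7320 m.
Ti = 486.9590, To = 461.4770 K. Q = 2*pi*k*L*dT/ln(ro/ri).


dT = 25.4820 K
ln(ro/ri) = 1.0840
Q = 2*pi*22.8330*4.7320*25.4820 / 1.0840 = 15958.2919 W

15958.2919 W


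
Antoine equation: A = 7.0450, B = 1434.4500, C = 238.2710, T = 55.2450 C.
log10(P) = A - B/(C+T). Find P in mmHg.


C+T = 293.5160
B/(C+T) = 4.8871
log10(P) = 7.0450 - 4.8871 = 2.1579
P = 10^2.1579 = 143.8378 mmHg

143.8378 mmHg


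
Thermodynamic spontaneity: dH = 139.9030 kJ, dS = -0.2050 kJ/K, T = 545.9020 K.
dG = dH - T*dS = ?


T*dS = 545.9020 * -0.2050 = -111.9099 kJ
dG = 139.9030 + 111.9099 = 251.8129 kJ (non-spontaneous)

dG = 251.8129 kJ, non-spontaneous


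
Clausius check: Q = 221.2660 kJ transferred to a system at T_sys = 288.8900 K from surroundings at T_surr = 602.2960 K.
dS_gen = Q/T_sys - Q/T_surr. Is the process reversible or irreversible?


dS_sys = 221.2660/288.8900 = 0.7659 kJ/K
dS_surr = -221.2660/602.2960 = -0.3674 kJ/K
dS_gen = 0.7659 - 0.3674 = 0.3985 kJ/K (irreversible)

dS_gen = 0.3985 kJ/K, irreversible


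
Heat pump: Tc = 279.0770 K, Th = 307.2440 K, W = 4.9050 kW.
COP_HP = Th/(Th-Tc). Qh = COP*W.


COP = 307.2440 / 28.1670 = 10.9079
Qh = 10.9079 * 4.9050 = 53.5035 kW

COP = 10.9079, Qh = 53.5035 kW


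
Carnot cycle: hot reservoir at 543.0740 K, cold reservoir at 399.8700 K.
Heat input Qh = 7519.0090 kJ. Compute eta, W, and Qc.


eta = 1 - 399.8700/543.0740 = 0.2637
W = 0.2637 * 7519.0090 = 1982.6988 kJ
Qc = 7519.0090 - 1982.6988 = 5536.3102 kJ

eta = 26.3692%, W = 1982.6988 kJ, Qc = 5536.3102 kJ


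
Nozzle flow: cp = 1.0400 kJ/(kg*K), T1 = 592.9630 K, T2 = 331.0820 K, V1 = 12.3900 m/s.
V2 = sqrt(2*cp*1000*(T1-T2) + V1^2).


dT = 261.8810 K
2*cp*1000*dT = 544712.4800
V1^2 = 153.5121
V2 = sqrt(544865.9921) = 738.1504 m/s

738.1504 m/s


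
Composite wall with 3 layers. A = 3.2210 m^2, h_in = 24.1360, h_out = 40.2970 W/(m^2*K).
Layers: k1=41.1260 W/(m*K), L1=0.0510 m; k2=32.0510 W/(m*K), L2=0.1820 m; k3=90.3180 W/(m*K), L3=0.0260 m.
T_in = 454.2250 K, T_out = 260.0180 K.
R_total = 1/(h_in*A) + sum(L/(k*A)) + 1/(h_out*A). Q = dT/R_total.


R_conv_in = 1/(24.1360*3.2210) = 0.0129
R_1 = 0.0510/(41.1260*3.2210) = 0.0004
R_2 = 0.1820/(32.0510*3.2210) = 0.0018
R_3 = 0.0260/(90.3180*3.2210) = 8.9373e-05
R_conv_out = 1/(40.2970*3.2210) = 0.0077
R_total = 0.0228 K/W
Q = 194.2070 / 0.0228 = 8516.0834 W

R_total = 0.0228 K/W, Q = 8516.0834 W


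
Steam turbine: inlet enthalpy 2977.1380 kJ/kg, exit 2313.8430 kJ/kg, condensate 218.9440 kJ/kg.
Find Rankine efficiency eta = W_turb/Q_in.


W = 663.2950 kJ/kg
Q_in = 2758.1940 kJ/kg
eta = 0.2405 = 24.0482%

eta = 24.0482%


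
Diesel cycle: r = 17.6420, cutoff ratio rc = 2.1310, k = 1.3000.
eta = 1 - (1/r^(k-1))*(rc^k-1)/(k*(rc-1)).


r^(k-1) = 2.3657
rc^k = 2.6740
eta = 0.5187 = 51.8739%

51.8739%


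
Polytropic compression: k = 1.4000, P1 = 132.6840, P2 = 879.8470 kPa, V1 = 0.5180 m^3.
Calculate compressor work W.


(k-1)/k = 0.2857
(P2/P1)^exp = 1.7169
W = 3.5000 * 132.6840 * 0.5180 * (1.7169 - 1) = 172.4495 kJ

172.4495 kJ


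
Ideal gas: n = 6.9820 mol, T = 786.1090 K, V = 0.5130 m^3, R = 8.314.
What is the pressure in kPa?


P = nRT/V = 6.9820 * 8.314 * 786.1090 / 0.5130
= 45632.3288 / 0.5130 = 88951.9080 Pa = 88.9519 kPa

88.9519 kPa


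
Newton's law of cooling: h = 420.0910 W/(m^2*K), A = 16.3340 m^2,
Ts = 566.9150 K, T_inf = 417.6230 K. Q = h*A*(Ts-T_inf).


dT = 149.2920 K
Q = 420.0910 * 16.3340 * 149.2920 = 1024406.8285 W

1024406.8285 W


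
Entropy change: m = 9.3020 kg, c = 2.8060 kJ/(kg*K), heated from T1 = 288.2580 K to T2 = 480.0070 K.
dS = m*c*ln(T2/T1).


T2/T1 = 1.6652
ln(T2/T1) = 0.5099
dS = 9.3020 * 2.8060 * 0.5099 = 13.3103 kJ/K

13.3103 kJ/K


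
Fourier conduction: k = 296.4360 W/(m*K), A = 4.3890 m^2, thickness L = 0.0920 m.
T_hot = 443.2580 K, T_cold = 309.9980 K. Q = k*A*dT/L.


dT = 133.2600 K
Q = 296.4360 * 4.3890 * 133.2600 / 0.0920 = 1884553.6555 W

1884553.6555 W


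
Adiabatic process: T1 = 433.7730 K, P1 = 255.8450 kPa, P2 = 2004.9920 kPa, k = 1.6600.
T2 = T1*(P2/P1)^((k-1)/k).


(k-1)/k = 0.3976
(P2/P1)^exp = 2.2673
T2 = 433.7730 * 2.2673 = 983.4726 K

983.4726 K


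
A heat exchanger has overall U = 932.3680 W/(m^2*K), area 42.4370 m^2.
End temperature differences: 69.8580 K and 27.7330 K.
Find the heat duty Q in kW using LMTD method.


LMTD = 45.5976 K
Q = 932.3680 * 42.4370 * 45.5976 = 1804157.4987 W = 1804.1575 kW

1804.1575 kW


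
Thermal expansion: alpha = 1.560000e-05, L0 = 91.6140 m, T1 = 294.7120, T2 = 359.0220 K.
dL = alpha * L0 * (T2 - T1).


dT = 64.3100 K
dL = 1.560000e-05 * 91.6140 * 64.3100 = 0.091910 m
L_final = 91.705910 m

dL = 0.091910 m


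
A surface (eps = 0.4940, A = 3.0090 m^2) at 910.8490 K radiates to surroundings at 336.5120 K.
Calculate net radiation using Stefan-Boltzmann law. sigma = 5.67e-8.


T^4 = 6.8831e+11
Tsurr^4 = 1.2823e+10
Q = 0.4940 * 5.67e-8 * 3.0090 * 6.7549e+11 = 56931.2139 W

56931.2139 W


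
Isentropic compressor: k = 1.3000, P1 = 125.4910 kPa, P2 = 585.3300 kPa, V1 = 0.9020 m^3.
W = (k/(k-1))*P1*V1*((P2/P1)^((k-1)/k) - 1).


(k-1)/k = 0.2308
(P2/P1)^exp = 1.4267
W = 4.3333 * 125.4910 * 0.9020 * (1.4267 - 1) = 209.3024 kJ

209.3024 kJ


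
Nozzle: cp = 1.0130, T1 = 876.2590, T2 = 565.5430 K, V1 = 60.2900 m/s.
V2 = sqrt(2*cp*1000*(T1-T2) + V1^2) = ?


dT = 310.7160 K
2*cp*1000*dT = 629510.6160
V1^2 = 3634.8841
V2 = sqrt(633145.5001) = 795.7044 m/s

795.7044 m/s


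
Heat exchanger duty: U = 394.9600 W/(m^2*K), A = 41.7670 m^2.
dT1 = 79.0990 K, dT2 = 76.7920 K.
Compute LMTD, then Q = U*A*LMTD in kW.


LMTD = 77.9398 K
Q = 394.9600 * 41.7670 * 77.9398 = 1285718.0372 W = 1285.7180 kW

1285.7180 kW


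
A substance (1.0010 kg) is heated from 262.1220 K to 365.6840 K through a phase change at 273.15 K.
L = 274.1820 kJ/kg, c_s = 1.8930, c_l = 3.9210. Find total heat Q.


Q1 (sensible, solid) = 1.0010 * 1.8930 * 11.0280 = 20.8969 kJ
Q2 (latent) = 1.0010 * 274.1820 = 274.4562 kJ
Q3 (sensible, liquid) = 1.0010 * 3.9210 * 92.5340 = 363.1886 kJ
Q_total = 658.5417 kJ

658.5417 kJ


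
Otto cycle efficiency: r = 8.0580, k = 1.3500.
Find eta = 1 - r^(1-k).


r^(k-1) = 2.0758
eta = 1 - 1/2.0758 = 0.5183 = 51.8251%

51.8251%


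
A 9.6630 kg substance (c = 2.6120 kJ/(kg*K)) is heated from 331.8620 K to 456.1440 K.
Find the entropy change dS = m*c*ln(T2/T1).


T2/T1 = 1.3745
ln(T2/T1) = 0.3181
dS = 9.6630 * 2.6120 * 0.3181 = 8.0285 kJ/K

8.0285 kJ/K


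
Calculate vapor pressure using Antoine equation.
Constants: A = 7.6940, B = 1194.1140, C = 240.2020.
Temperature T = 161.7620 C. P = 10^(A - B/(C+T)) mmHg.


C+T = 401.9640
B/(C+T) = 2.9707
log10(P) = 7.6940 - 2.9707 = 4.7233
P = 10^4.7233 = 52881.1793 mmHg

52881.1793 mmHg


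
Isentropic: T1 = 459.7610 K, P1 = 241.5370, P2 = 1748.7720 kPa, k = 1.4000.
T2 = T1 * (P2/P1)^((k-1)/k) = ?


(k-1)/k = 0.2857
(P2/P1)^exp = 1.7605
T2 = 459.7610 * 1.7605 = 809.4217 K

809.4217 K


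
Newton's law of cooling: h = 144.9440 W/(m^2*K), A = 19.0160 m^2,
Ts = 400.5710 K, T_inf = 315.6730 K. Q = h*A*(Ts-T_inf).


dT = 84.8980 K
Q = 144.9440 * 19.0160 * 84.8980 = 234000.5458 W

234000.5458 W


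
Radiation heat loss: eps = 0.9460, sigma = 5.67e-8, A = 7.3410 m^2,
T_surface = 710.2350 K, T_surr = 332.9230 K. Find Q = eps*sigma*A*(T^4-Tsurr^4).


T^4 = 2.5445e+11
Tsurr^4 = 1.2285e+10
Q = 0.9460 * 5.67e-8 * 7.3410 * 2.4217e+11 = 95355.7561 W

95355.7561 W


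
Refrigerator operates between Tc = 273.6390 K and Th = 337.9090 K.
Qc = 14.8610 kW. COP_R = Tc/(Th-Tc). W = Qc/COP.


COP = 273.6390 / 64.2700 = 4.2576
W = 14.8610 / 4.2576 = 3.4904 kW

COP = 4.2576, W = 3.4904 kW


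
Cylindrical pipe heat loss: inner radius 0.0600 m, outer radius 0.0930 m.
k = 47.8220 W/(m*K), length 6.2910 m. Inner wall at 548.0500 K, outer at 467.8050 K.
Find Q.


dT = 80.2450 K
ln(ro/ri) = 0.4383
Q = 2*pi*47.8220*6.2910*80.2450 / 0.4383 = 346113.4361 W

346113.4361 W


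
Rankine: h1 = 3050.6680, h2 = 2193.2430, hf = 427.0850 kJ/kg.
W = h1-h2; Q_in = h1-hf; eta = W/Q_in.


W = 857.4250 kJ/kg
Q_in = 2623.5830 kJ/kg
eta = 0.3268 = 32.6815%

eta = 32.6815%


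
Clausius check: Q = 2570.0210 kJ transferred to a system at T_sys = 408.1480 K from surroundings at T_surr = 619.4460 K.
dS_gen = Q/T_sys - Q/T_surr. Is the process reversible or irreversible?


dS_sys = 2570.0210/408.1480 = 6.2968 kJ/K
dS_surr = -2570.0210/619.4460 = -4.1489 kJ/K
dS_gen = 6.2968 - 4.1489 = 2.1479 kJ/K (irreversible)

dS_gen = 2.1479 kJ/K, irreversible


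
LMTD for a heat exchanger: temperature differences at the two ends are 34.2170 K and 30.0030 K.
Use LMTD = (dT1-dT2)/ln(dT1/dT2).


dT1/dT2 = 1.1405
ln(dT1/dT2) = 0.1314
LMTD = 4.2140 / 0.1314 = 32.0639 K

32.0639 K


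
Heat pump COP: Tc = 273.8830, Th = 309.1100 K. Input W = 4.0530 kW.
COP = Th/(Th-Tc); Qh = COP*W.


COP = 309.1100 / 35.2270 = 8.7748
Qh = 8.7748 * 4.0530 = 35.5643 kW

COP = 8.7748, Qh = 35.5643 kW


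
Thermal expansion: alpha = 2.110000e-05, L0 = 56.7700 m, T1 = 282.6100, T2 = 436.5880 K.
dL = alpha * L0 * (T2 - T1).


dT = 153.9780 K
dL = 2.110000e-05 * 56.7700 * 153.9780 = 0.184442 m
L_final = 56.954442 m

dL = 0.184442 m


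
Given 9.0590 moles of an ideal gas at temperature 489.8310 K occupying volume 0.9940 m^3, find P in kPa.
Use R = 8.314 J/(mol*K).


P = nRT/V = 9.0590 * 8.314 * 489.8310 / 0.9940
= 36892.3692 / 0.9940 = 37115.0596 Pa = 37.1151 kPa

37.1151 kPa


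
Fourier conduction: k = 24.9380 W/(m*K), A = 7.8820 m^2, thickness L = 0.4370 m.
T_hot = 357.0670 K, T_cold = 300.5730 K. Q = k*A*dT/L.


dT = 56.4940 K
Q = 24.9380 * 7.8820 * 56.4940 / 0.4370 = 25410.8352 W

25410.8352 W


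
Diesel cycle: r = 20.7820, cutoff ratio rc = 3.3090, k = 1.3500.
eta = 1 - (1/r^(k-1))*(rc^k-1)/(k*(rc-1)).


r^(k-1) = 2.8919
rc^k = 5.0303
eta = 0.5529 = 55.2920%

55.2920%


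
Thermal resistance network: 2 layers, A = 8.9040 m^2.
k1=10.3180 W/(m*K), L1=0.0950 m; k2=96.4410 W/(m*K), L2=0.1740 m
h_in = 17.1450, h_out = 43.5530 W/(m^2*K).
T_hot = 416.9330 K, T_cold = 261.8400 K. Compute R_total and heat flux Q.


R_conv_in = 1/(17.1450*8.9040) = 0.0066
R_1 = 0.0950/(10.3180*8.9040) = 0.0010
R_2 = 0.1740/(96.4410*8.9040) = 0.0002
R_conv_out = 1/(43.5530*8.9040) = 0.0026
R_total = 0.0104 K/W
Q = 155.0930 / 0.0104 = 14961.8424 W

R_total = 0.0104 K/W, Q = 14961.8424 W


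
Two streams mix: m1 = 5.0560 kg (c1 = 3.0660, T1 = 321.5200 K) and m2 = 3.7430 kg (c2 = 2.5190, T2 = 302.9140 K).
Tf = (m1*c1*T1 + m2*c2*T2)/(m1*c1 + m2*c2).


num = 7840.1654
den = 24.9303
Tf = 314.4832 K

314.4832 K


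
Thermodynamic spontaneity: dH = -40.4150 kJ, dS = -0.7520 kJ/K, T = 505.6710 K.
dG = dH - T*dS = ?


T*dS = 505.6710 * -0.7520 = -380.2646 kJ
dG = -40.4150 + 380.2646 = 339.8496 kJ (non-spontaneous)

dG = 339.8496 kJ, non-spontaneous


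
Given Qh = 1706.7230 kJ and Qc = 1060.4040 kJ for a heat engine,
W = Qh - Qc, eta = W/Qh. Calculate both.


W = 1706.7230 - 1060.4040 = 646.3190 kJ
eta = 646.3190 / 1706.7230 = 0.3787 = 37.8690%

W = 646.3190 kJ, eta = 37.8690%


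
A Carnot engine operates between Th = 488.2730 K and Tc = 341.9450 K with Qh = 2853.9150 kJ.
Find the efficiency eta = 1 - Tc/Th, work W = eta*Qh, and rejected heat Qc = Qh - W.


eta = 1 - 341.9450/488.2730 = 0.2997
W = 0.2997 * 2853.9150 = 855.2750 kJ
Qc = 2853.9150 - 855.2750 = 1998.6400 kJ

eta = 29.9685%, W = 855.2750 kJ, Qc = 1998.6400 kJ


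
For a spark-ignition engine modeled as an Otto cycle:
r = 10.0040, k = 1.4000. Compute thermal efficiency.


r^(k-1) = 2.5123
eta = 1 - 1/2.5123 = 0.6020 = 60.1957%

60.1957%


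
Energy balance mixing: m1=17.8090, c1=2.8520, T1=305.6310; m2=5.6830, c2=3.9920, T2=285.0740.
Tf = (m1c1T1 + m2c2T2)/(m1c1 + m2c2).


num = 21990.7276
den = 73.4778
Tf = 299.2840 K

299.2840 K


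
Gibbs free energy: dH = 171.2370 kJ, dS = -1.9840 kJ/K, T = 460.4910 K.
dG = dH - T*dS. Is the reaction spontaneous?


T*dS = 460.4910 * -1.9840 = -913.6141 kJ
dG = 171.2370 + 913.6141 = 1084.8511 kJ (non-spontaneous)

dG = 1084.8511 kJ, non-spontaneous


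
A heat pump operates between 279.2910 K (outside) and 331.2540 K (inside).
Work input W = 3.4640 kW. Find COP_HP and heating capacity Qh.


COP = 331.2540 / 51.9630 = 6.3748
Qh = 6.3748 * 3.4640 = 22.0823 kW

COP = 6.3748, Qh = 22.0823 kW


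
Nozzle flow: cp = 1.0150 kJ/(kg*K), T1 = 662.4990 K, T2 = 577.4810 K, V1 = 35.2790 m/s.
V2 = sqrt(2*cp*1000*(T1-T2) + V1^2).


dT = 85.0180 K
2*cp*1000*dT = 172586.5400
V1^2 = 1244.6078
V2 = sqrt(173831.1478) = 416.9306 m/s

416.9306 m/s


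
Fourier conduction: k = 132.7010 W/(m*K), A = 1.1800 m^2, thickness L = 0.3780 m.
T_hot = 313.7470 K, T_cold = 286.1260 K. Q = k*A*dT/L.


dT = 27.6210 K
Q = 132.7010 * 1.1800 * 27.6210 / 0.3780 = 11442.0489 W

11442.0489 W


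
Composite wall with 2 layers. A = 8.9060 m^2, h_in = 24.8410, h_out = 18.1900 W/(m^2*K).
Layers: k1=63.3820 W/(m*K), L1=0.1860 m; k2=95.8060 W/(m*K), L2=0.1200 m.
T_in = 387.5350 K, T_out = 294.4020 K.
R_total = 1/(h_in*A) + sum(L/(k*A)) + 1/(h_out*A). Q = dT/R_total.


R_conv_in = 1/(24.8410*8.9060) = 0.0045
R_1 = 0.1860/(63.3820*8.9060) = 0.0003
R_2 = 0.1200/(95.8060*8.9060) = 0.0001
R_conv_out = 1/(18.1900*8.9060) = 0.0062
R_total = 0.0112 K/W
Q = 93.1330 / 0.0112 = 8342.9469 W

R_total = 0.0112 K/W, Q = 8342.9469 W


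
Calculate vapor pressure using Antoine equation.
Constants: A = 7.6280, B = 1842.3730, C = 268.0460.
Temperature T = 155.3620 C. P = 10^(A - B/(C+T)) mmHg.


C+T = 423.4080
B/(C+T) = 4.3513
log10(P) = 7.6280 - 4.3513 = 3.2767
P = 10^3.2767 = 1891.0598 mmHg

1891.0598 mmHg


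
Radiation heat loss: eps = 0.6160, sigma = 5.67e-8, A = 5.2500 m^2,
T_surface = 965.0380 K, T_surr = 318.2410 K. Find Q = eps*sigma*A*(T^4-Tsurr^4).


T^4 = 8.6732e+11
Tsurr^4 = 1.0257e+10
Q = 0.6160 * 5.67e-8 * 5.2500 * 8.5706e+11 = 157157.1154 W

157157.1154 W


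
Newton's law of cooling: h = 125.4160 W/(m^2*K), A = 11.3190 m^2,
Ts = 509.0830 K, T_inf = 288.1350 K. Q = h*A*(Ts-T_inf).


dT = 220.9480 K
Q = 125.4160 * 11.3190 * 220.9480 = 313654.1802 W

313654.1802 W


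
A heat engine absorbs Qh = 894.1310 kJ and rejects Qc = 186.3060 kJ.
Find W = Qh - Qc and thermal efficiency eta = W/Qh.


W = 894.1310 - 186.3060 = 707.8250 kJ
eta = 707.8250 / 894.1310 = 0.7916 = 79.1635%

W = 707.8250 kJ, eta = 79.1635%


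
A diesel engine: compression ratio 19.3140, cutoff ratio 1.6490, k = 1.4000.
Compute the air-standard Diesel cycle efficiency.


r^(k-1) = 3.2685
rc^k = 2.0142
eta = 0.6585 = 65.8481%

65.8481%


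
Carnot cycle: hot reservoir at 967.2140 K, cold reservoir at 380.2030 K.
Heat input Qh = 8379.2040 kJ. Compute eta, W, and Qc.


eta = 1 - 380.2030/967.2140 = 0.6069
W = 0.6069 * 8379.2040 = 5085.4153 kJ
Qc = 8379.2040 - 5085.4153 = 3293.7887 kJ

eta = 60.6909%, W = 5085.4153 kJ, Qc = 3293.7887 kJ


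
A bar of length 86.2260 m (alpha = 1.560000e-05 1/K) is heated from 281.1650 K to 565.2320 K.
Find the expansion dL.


dT = 284.0670 K
dL = 1.560000e-05 * 86.2260 * 284.0670 = 0.382106 m
L_final = 86.608106 m

dL = 0.382106 m


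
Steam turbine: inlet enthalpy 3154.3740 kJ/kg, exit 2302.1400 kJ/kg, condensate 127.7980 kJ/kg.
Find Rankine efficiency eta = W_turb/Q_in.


W = 852.2340 kJ/kg
Q_in = 3026.5760 kJ/kg
eta = 0.2816 = 28.1584%

eta = 28.1584%


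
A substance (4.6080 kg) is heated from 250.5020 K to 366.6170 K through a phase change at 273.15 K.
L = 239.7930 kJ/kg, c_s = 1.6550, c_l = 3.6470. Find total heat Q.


Q1 (sensible, solid) = 4.6080 * 1.6550 * 22.6480 = 172.7191 kJ
Q2 (latent) = 4.6080 * 239.7930 = 1104.9661 kJ
Q3 (sensible, liquid) = 4.6080 * 3.6470 * 93.4670 = 1570.7481 kJ
Q_total = 2848.4333 kJ

2848.4333 kJ


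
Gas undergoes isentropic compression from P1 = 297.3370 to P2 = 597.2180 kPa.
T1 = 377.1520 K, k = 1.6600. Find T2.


(k-1)/k = 0.3976
(P2/P1)^exp = 1.3195
T2 = 377.1520 * 1.3195 = 497.6685 K

497.6685 K


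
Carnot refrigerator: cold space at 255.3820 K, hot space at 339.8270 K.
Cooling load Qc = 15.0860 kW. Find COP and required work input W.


COP = 255.3820 / 84.4450 = 3.0242
W = 15.0860 / 3.0242 = 4.9884 kW

COP = 3.0242, W = 4.9884 kW


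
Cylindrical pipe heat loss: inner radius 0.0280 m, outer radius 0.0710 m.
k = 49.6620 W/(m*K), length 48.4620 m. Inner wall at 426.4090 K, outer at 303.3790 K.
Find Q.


dT = 123.0300 K
ln(ro/ri) = 0.9305
Q = 2*pi*49.6620*48.4620*123.0300 / 0.9305 = 1999454.6164 W

1999454.6164 W


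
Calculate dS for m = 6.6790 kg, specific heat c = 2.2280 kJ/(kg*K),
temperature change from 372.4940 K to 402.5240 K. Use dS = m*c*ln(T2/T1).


T2/T1 = 1.0806
ln(T2/T1) = 0.0775
dS = 6.6790 * 2.2280 * 0.0775 = 1.1538 kJ/K

1.1538 kJ/K


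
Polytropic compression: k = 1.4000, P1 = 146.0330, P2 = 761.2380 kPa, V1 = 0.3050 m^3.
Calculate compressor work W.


(k-1)/k = 0.2857
(P2/P1)^exp = 1.6028
W = 3.5000 * 146.0330 * 0.3050 * (1.6028 - 1) = 93.9693 kJ

93.9693 kJ


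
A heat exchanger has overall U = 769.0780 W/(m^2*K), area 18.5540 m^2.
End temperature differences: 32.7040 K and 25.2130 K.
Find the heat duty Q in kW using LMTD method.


LMTD = 28.7963 K
Q = 769.0780 * 18.5540 * 28.7963 = 410907.9162 W = 410.9079 kW

410.9079 kW


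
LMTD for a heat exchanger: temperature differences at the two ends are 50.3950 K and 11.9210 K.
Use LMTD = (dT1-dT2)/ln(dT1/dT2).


dT1/dT2 = 4.2274
ln(dT1/dT2) = 1.4416
LMTD = 38.4740 / 1.4416 = 26.6886 K

26.6886 K


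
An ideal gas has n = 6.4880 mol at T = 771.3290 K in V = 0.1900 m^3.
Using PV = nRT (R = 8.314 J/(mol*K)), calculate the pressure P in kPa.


P = nRT/V = 6.4880 * 8.314 * 771.3290 / 0.1900
= 41606.4365 / 0.1900 = 218981.2449 Pa = 218.9812 kPa

218.9812 kPa


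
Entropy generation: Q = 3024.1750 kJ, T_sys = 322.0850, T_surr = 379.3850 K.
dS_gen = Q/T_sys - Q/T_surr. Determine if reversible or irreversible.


dS_sys = 3024.1750/322.0850 = 9.3894 kJ/K
dS_surr = -3024.1750/379.3850 = -7.9713 kJ/K
dS_gen = 9.3894 - 7.9713 = 1.4181 kJ/K (irreversible)

dS_gen = 1.4181 kJ/K, irreversible


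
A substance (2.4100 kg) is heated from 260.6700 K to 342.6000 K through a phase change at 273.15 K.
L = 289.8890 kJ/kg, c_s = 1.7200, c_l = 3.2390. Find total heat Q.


Q1 (sensible, solid) = 2.4100 * 1.7200 * 12.4800 = 51.7321 kJ
Q2 (latent) = 2.4100 * 289.8890 = 698.6325 kJ
Q3 (sensible, liquid) = 2.4100 * 3.2390 * 69.4500 = 542.1260 kJ
Q_total = 1292.4906 kJ

1292.4906 kJ


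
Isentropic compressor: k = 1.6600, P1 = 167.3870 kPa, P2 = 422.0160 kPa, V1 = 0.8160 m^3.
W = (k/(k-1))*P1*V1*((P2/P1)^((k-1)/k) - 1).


(k-1)/k = 0.3976
(P2/P1)^exp = 1.4444
W = 2.5152 * 167.3870 * 0.8160 * (1.4444 - 1) = 152.6546 kJ

152.6546 kJ


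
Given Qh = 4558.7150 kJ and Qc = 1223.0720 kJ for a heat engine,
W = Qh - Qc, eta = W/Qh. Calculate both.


W = 4558.7150 - 1223.0720 = 3335.6430 kJ
eta = 3335.6430 / 4558.7150 = 0.7317 = 73.1707%

W = 3335.6430 kJ, eta = 73.1707%


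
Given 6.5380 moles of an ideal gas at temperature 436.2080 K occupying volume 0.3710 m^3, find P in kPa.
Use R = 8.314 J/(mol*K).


P = nRT/V = 6.5380 * 8.314 * 436.2080 / 0.3710
= 23710.9286 / 0.3710 = 63910.8587 Pa = 63.9109 kPa

63.9109 kPa


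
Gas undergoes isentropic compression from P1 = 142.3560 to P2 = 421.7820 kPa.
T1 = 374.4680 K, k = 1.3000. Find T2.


(k-1)/k = 0.2308
(P2/P1)^exp = 1.2849
T2 = 374.4680 * 1.2849 = 481.1399 K

481.1399 K


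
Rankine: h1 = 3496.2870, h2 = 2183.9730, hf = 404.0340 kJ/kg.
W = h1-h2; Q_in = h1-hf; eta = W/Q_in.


W = 1312.3140 kJ/kg
Q_in = 3092.2530 kJ/kg
eta = 0.4244 = 42.4388%

eta = 42.4388%


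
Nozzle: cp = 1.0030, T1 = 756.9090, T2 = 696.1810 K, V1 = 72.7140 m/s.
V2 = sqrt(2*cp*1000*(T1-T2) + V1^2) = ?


dT = 60.7280 K
2*cp*1000*dT = 121820.3680
V1^2 = 5287.3258
V2 = sqrt(127107.6938) = 356.5217 m/s

356.5217 m/s


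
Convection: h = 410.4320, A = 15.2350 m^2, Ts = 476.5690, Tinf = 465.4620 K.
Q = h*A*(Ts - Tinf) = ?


dT = 11.1070 K
Q = 410.4320 * 15.2350 * 11.1070 = 69451.3104 W

69451.3104 W


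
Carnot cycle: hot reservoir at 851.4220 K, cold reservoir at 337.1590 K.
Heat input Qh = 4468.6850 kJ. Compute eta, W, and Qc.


eta = 1 - 337.1590/851.4220 = 0.6040
W = 0.6040 * 4468.6850 = 2699.1073 kJ
Qc = 4468.6850 - 2699.1073 = 1769.5777 kJ

eta = 60.4005%, W = 2699.1073 kJ, Qc = 1769.5777 kJ


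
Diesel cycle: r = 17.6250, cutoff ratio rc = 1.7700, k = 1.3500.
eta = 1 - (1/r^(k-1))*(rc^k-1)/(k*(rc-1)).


r^(k-1) = 2.7299
rc^k = 2.1615
eta = 0.5907 = 59.0677%

59.0677%


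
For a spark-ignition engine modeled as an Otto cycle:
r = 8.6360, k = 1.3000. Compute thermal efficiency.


r^(k-1) = 1.9094
eta = 1 - 1/1.9094 = 0.4763 = 47.6271%

47.6271%


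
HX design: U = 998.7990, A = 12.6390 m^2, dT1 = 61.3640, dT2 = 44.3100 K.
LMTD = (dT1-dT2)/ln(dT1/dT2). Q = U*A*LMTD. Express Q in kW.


LMTD = 52.3751 K
Q = 998.7990 * 12.6390 * 52.3751 = 661173.4271 W = 661.1734 kW

661.1734 kW


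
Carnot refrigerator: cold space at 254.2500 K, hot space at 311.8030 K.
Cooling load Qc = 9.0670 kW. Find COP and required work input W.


COP = 254.2500 / 57.5530 = 4.4177
W = 9.0670 / 4.4177 = 2.0524 kW

COP = 4.4177, W = 2.0524 kW


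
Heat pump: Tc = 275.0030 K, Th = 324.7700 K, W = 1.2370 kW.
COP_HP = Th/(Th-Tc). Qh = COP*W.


COP = 324.7700 / 49.7670 = 6.5258
Qh = 6.5258 * 1.2370 = 8.0724 kW

COP = 6.5258, Qh = 8.0724 kW


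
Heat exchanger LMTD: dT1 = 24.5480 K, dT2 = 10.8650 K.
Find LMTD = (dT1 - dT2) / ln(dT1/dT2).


dT1/dT2 = 2.2594
ln(dT1/dT2) = 0.8151
LMTD = 13.6830 / 0.8151 = 16.7872 K

16.7872 K


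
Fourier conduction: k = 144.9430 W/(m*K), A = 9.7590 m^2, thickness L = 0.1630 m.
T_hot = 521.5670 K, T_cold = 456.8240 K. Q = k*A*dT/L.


dT = 64.7430 K
Q = 144.9430 * 9.7590 * 64.7430 / 0.1630 = 561833.6916 W

561833.6916 W


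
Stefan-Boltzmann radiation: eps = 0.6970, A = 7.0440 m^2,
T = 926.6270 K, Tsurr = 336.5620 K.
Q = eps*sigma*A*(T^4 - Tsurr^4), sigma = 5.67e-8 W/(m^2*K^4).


T^4 = 7.3726e+11
Tsurr^4 = 1.2831e+10
Q = 0.6970 * 5.67e-8 * 7.0440 * 7.2443e+11 = 201664.8138 W

201664.8138 W


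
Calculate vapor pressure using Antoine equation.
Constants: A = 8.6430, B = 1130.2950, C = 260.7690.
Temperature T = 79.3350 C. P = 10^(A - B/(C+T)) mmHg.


C+T = 340.1040
B/(C+T) = 3.3234
log10(P) = 8.6430 - 3.3234 = 5.3196
P = 10^5.3196 = 208746.6452 mmHg

208746.6452 mmHg


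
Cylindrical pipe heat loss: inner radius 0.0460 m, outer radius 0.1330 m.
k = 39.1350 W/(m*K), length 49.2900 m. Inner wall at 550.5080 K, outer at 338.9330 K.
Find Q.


dT = 211.5750 K
ln(ro/ri) = 1.0617
Q = 2*pi*39.1350*49.2900*211.5750 / 1.0617 = 2415257.2485 W

2415257.2485 W


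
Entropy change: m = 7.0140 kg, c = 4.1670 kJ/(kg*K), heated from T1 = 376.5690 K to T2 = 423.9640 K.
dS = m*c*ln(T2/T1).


T2/T1 = 1.1259
ln(T2/T1) = 0.1185
dS = 7.0140 * 4.1670 * 0.1185 = 3.4648 kJ/K

3.4648 kJ/K


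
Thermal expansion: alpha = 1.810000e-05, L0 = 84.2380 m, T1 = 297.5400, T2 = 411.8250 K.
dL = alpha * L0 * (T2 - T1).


dT = 114.2850 K
dL = 1.810000e-05 * 84.2380 * 114.2850 = 0.174251 m
L_final = 84.412251 m

dL = 0.174251 m


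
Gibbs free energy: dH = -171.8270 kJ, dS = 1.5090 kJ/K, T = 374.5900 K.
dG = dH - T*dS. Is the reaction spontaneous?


T*dS = 374.5900 * 1.5090 = 565.2563 kJ
dG = -171.8270 - 565.2563 = -737.0833 kJ (spontaneous)

dG = -737.0833 kJ, spontaneous


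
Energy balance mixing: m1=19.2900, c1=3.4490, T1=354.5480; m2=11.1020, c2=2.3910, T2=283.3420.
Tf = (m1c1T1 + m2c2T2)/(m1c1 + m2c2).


num = 31109.7874
den = 93.0761
Tf = 334.2404 K

334.2404 K


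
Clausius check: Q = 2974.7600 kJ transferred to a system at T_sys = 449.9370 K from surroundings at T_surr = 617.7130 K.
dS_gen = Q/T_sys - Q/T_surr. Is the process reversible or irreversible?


dS_sys = 2974.7600/449.9370 = 6.6115 kJ/K
dS_surr = -2974.7600/617.7130 = -4.8158 kJ/K
dS_gen = 6.6115 - 4.8158 = 1.7957 kJ/K (irreversible)

dS_gen = 1.7957 kJ/K, irreversible


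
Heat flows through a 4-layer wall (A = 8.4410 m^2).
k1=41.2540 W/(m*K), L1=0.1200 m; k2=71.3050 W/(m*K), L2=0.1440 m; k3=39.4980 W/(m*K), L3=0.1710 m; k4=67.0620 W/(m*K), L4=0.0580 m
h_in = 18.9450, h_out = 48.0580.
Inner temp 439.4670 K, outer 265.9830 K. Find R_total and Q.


R_conv_in = 1/(18.9450*8.4410) = 0.0063
R_1 = 0.1200/(41.2540*8.4410) = 0.0003
R_2 = 0.1440/(71.3050*8.4410) = 0.0002
R_3 = 0.1710/(39.4980*8.4410) = 0.0005
R_4 = 0.0580/(67.0620*8.4410) = 0.0001
R_conv_out = 1/(48.0580*8.4410) = 0.0025
R_total = 0.0099 K/W
Q = 173.4840 / 0.0099 = 17492.4108 W

R_total = 0.0099 K/W, Q = 17492.4108 W


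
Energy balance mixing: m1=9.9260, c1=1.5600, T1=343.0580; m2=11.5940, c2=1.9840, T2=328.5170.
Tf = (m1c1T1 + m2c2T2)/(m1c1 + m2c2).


num = 12868.8132
den = 38.4871
Tf = 334.3673 K

334.3673 K


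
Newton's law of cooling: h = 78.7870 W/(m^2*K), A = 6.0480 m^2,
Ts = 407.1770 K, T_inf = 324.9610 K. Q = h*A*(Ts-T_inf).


dT = 82.2160 K
Q = 78.7870 * 6.0480 * 82.2160 = 39176.2344 W

39176.2344 W


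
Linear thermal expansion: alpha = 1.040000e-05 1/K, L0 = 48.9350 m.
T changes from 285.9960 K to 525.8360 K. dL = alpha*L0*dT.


dT = 239.8400 K
dL = 1.040000e-05 * 48.9350 * 239.8400 = 0.122060 m
L_final = 49.057060 m

dL = 0.122060 m


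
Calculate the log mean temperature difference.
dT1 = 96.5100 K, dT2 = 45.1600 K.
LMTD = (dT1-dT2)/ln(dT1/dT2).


dT1/dT2 = 2.1371
ln(dT1/dT2) = 0.7594
LMTD = 51.3500 / 0.7594 = 67.6161 K

67.6161 K
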